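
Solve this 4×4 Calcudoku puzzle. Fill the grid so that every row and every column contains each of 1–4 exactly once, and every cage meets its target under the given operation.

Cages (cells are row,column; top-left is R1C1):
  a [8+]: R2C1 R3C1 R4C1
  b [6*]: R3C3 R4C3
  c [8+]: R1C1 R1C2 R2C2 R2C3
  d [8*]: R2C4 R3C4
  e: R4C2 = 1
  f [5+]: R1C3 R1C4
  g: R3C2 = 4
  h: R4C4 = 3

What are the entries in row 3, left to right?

1 4 3 2

Cage g is a single given cell, which forces R3C2 = 4.
Row 3 already has 4, which forces R3C4 = 2.
Cage e is given, leaving R4C2 = 1.
H is a freebie, so R4C4 = 3.
Column 4 already has 2, so R2C4 = 4.
2 is placed in row 3; hence R3C3 = 3.
Row 4 already has 3, which forces R4C1 = 4.
Row 4 already has 3, so R4C3 = 2.
Cage c needs sum 8, so R1C1 = 2.
Cage c has sum 8; hence R1C2 = 3.
Cage f needs two cells with sum 5, so R1C3 = 4.
4 is placed in column 4, so R1C4 = 1.
Cage a has sum 8, which forces R2C1 = 3.
The 4 cells of cage c must have sum 8, so R2C2 = 2.
Column 3 now contains 2, which forces R2C3 = 1.
Row 3 now contains 3, leaving R3C1 = 1.
Completed grid: 2 3 4 1 / 3 2 1 4 / 1 4 3 2 / 4 1 2 3.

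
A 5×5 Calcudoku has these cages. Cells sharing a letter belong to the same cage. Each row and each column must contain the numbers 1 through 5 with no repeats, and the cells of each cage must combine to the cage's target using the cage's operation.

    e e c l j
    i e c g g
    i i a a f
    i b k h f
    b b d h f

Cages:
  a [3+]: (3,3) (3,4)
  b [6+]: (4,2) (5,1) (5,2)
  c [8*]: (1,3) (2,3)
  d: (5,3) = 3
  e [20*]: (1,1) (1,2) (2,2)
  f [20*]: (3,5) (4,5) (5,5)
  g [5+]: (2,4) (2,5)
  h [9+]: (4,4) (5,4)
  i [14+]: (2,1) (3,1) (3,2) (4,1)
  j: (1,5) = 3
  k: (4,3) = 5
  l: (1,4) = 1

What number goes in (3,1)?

3

Cage l is given; hence (1,4) = 1.
Cage j is a single given cell; hence (1,5) = 3.
1 is placed in column 4, so (3,4) = 2.
K is a freebie, which forces (4,3) = 5.
Row 4 now contains 5, leaving (4,4) = 4.
Row 4 now contains 4, which forces (4,5) = 1.
Cage d is a single given cell, leaving (5,3) = 3.
Column 4 now contains 4; hence (5,4) = 5.
5 is placed in row 5, so (5,5) = 4.
Column 4 now contains 4, so (2,4) = 3.
4 is placed in column 5, so (2,5) = 2.
Row 3 now contains 2, which forces (3,3) = 1.
4 is placed in column 5; hence (3,5) = 5.
Cage b has sum 6, leaving (4,2) = 3.
Cage c needs two cells with product 8; hence (1,3) = 2.
The 4 cells of cage i must have sum 14; hence (2,1) = 5.
Row 2 now contains 2, which forces (2,2) = 1.
Row 2 now contains 2, so (2,3) = 4.
Cage i has sum 14, so (3,1) = 3.
Column 2 already has 3, so (3,2) = 4.
Row 4 already has 3; hence (4,1) = 2.
2 is placed in column 1, so (5,1) = 1.
Column 2 already has 1; hence (5,2) = 2.
Column 1 already has 5, leaving (1,1) = 4.
Column 2 now contains 4, leaving (1,2) = 5.
Completed grid: 4 5 2 1 3 / 5 1 4 3 2 / 3 4 1 2 5 / 2 3 5 4 1 / 1 2 3 5 4.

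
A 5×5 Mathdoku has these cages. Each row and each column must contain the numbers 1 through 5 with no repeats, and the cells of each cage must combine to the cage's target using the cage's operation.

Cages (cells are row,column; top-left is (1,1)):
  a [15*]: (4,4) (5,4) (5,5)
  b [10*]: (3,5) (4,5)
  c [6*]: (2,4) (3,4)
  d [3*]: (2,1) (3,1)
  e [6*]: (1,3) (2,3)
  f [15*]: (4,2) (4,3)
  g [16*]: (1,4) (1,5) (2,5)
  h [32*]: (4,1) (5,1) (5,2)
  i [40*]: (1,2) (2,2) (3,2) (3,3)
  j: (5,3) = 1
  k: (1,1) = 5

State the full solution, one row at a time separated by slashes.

Cage k is given, which forces (1,1) = 5.
Cage h has product 32, so (4,1) = 4.
The 3 cells of cage h must have product 32; hence (5,1) = 2.
The 3 cells of cage h must have product 32, so (5,2) = 4.
J is a freebie, so (5,3) = 1.
Cage i has product 40, leaving (3,3) = 4.
Cage a needs product 15, leaving (4,4) = 1.
Row 1 needs a 3, and only (1,3) is open for it.
Column 3 now contains 3, so (2,3) = 2.
Row 2 now contains 2, which forces (2,4) = 3.
Row 2 now contains 2; hence (2,5) = 4.
Column 4 now contains 3, leaving (3,4) = 2.
Row 3 already has 2, leaving (3,5) = 5.
Cage f's pair has product 15, leaving (4,2) = 3.
Column 3 now contains 3; hence (4,3) = 5.
5 is placed in column 5, so (4,5) = 2.
Column 4 now contains 3, so (5,4) = 5.
5 is placed in column 5, so (5,5) = 3.
The 4 cells of cage i must have product 40; hence (1,2) = 2.
Column 4 already has 2, which forces (1,4) = 4.
Column 5 now contains 4, leaving (1,5) = 1.
3 is placed in row 2, leaving (2,1) = 1.
Cage i has product 40, so (2,2) = 5.
Cage d needs two cells with product 3, so (3,1) = 3.
Row 3 now contains 5, which forces (3,2) = 1.

5 2 3 4 1 / 1 5 2 3 4 / 3 1 4 2 5 / 4 3 5 1 2 / 2 4 1 5 3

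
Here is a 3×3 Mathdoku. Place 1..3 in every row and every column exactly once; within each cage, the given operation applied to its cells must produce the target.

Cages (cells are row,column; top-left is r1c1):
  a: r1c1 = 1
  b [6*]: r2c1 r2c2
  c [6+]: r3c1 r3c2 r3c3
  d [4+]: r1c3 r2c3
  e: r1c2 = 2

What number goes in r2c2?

Cage a is a single given cell, leaving r1c1 = 1.
E is a freebie, so r1c2 = 2.
1 is placed in row 1, which forces r1c3 = 3.
Column 2 already has 2; hence r2c2 = 3.
Column 3 already has 3, leaving r2c3 = 1.
Column 2 already has 3; hence r3c2 = 1.
Column 3 now contains 1, so r3c3 = 2.
Row 2 already has 3, so r2c1 = 2.
Row 3 now contains 2; hence r3c1 = 3.
Completed grid: 1 2 3 / 2 3 1 / 3 1 2.

3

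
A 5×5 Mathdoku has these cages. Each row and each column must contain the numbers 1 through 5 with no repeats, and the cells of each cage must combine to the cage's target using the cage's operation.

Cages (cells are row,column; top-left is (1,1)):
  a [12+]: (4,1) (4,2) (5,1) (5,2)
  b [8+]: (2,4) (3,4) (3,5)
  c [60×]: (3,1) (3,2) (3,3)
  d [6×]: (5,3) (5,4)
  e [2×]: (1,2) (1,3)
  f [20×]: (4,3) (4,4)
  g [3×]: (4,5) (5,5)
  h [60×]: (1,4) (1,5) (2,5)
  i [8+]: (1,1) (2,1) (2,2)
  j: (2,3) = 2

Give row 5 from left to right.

Cage j is given, which forces (2,3) = 2.
Column 3 already has 2, so (5,3) = 3.
Row 5 already has 3; hence (5,4) = 2.
Row 5 already has 3; hence (5,5) = 1.
Cage e's pair has product 2, which forces (1,2) = 2.
Column 3 already has 2, which forces (1,3) = 1.
2 is placed in column 2, which forces (4,2) = 1.
1 is placed in column 5, leaving (4,5) = 3.
Cage h needs product 60, so (1,4) = 3.
Cage i needs sum 8, so (2,1) = 1.
1 is placed in row 2, so (2,4) = 5.
5 is placed in row 2, which forces (2,5) = 4.
5 is placed in column 4, leaving (3,4) = 1.
Column 5 now contains 4, leaving (3,5) = 2.
1 is placed in row 4, which forces (4,1) = 2.
5 is placed in column 4, so (4,4) = 4.
3 is placed in row 1, so (1,1) = 4.
Column 5 now contains 4, so (1,5) = 5.
Row 2 already has 4, leaving (2,2) = 3.
Row 4 already has 4, which forces (4,3) = 5.
Column 1 now contains 4; hence (5,1) = 5.
Row 5 now contains 5; hence (5,2) = 4.
Column 1 already has 5, so (3,1) = 3.
Column 2 now contains 4, which forces (3,2) = 5.
5 is placed in column 3; hence (3,3) = 4.
The full grid is 4 2 1 3 5 / 1 3 2 5 4 / 3 5 4 1 2 / 2 1 5 4 3 / 5 4 3 2 1.

5 4 3 2 1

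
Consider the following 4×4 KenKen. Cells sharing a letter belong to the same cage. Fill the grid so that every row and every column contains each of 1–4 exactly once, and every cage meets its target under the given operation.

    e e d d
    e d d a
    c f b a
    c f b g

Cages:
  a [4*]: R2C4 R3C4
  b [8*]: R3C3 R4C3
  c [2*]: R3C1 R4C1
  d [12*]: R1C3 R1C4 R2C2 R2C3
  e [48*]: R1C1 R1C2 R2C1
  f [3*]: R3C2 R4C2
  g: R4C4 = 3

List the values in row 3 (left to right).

Cage e has product 48, leaving R1C1 = 3.
The 3 cells of cage e must have product 48, which forces R1C2 = 4.
Cage e has product 48, leaving R2C1 = 4.
Row 2 already has 4, which forces R2C4 = 1.
Column 4 now contains 1, which forces R3C4 = 4.
G is a freebie; hence R4C4 = 3.
The 4 cells of cage d must have product 12, leaving R1C3 = 1.
Column 4 now contains 1, which forces R1C4 = 2.
The two cells of cage f must have product 3; hence R3C2 = 3.
4 is placed in row 3, leaving R3C3 = 2.
Row 4 now contains 3; hence R4C2 = 1.
Cage b's pair has product 8, which forces R4C3 = 4.
Column 2 already has 3, so R2C2 = 2.
Column 3 now contains 2, which forces R2C3 = 3.
Row 3 now contains 2, so R3C1 = 1.
Row 4 already has 1, which forces R4C1 = 2.
Completed grid: 3 4 1 2 / 4 2 3 1 / 1 3 2 4 / 2 1 4 3.

1 3 2 4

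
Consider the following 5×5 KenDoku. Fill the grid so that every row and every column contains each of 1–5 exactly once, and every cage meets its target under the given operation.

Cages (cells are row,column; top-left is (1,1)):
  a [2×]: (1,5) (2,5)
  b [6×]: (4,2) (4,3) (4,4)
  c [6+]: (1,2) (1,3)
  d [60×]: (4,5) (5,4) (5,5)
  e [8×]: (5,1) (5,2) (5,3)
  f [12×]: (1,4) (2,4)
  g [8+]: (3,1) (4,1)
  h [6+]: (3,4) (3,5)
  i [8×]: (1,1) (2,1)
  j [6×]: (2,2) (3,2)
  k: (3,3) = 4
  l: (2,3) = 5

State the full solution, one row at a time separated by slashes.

4 5 1 3 2 / 2 3 5 4 1 / 3 2 4 1 5 / 5 1 3 2 4 / 1 4 2 5 3

Cage l is given; hence (2,3) = 5.
K is a freebie, leaving (3,3) = 4.
The only place for 3 in row 1 is (1,4).
Column 4 now contains 3; hence (2,4) = 4.
4 is placed in column 4, which forces (5,4) = 5.
Cage i's pair has product 8; hence (1,1) = 4.
Row 1 now contains 4, which forces (1,2) = 5.
Row 2 already has 4, so (2,1) = 2.
2 is placed in row 2, which forces (2,2) = 3.
2 is placed in row 2; hence (2,5) = 1.
3 is placed in column 2, so (3,2) = 2.
Column 4 now contains 5; hence (3,4) = 1.
Cage h needs two cells with sum 6; hence (3,5) = 5.
2 is placed in column 2, leaving (4,2) = 1.
1 is placed in column 4; hence (4,4) = 2.
2 is placed in column 1, which forces (5,1) = 1.
Column 2 already has 1, which forces (5,2) = 4.
Row 5 now contains 1, which forces (5,3) = 2.
Row 5 already has 4, leaving (5,5) = 3.
Column 3 now contains 2; hence (1,3) = 1.
Column 5 now contains 1, so (1,5) = 2.
5 is placed in row 3, leaving (3,1) = 3.
Cage g needs two cells with sum 8, which forces (4,1) = 5.
Row 4 now contains 2; hence (4,3) = 3.
Column 5 already has 3, which forces (4,5) = 4.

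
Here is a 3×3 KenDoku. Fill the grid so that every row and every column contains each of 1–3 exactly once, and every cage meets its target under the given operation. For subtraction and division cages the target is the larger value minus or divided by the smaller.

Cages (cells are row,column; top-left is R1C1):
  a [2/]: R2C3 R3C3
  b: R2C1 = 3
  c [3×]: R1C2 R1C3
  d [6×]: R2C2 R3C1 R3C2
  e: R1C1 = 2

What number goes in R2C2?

E is a freebie, so R1C1 = 2.
Cage b is given; hence R2C1 = 3.
Column 1 now contains 3, leaving R3C1 = 1.
Row 3 already has 1, which forces R3C3 = 2.
Cage d needs product 6, leaving R2C2 = 2.
Column 3 already has 2, which forces R2C3 = 1.
2 is placed in row 3, leaving R3C2 = 3.
3 is placed in column 2; hence R1C2 = 1.
Column 3 already has 1; hence R1C3 = 3.
Filled in: 2 1 3 / 3 2 1 / 1 3 2.

2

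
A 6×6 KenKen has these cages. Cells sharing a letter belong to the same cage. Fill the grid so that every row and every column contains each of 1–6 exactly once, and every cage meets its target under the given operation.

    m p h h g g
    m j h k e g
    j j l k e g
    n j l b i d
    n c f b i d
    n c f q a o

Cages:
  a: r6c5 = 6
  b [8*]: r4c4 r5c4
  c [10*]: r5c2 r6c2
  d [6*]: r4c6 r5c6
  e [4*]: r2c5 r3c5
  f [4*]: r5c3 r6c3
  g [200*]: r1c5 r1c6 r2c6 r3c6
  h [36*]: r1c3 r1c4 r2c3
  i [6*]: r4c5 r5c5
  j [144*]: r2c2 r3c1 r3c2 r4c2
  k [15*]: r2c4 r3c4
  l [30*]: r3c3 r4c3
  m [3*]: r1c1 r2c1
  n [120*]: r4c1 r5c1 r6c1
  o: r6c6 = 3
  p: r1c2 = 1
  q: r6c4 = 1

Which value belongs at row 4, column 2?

3

Cage p is a single given cell, so r1c2 = 1.
The 4 cells of cage g must have product 200, leaving r1c5 = 5.
Cage q is given; hence r6c4 = 1.
Cage a is a single given cell; hence r6c5 = 6.
Cage o is given, which forces r6c6 = 3.
1 is placed in row 1, which forces r1c1 = 3.
Cage m needs two cells with product 3, so r2c1 = 1.
Row 2 already has 1, so r2c5 = 4.
Column 5 already has 4, which forces r3c5 = 1.
The two cells of cage f must have product 4, which forces r5c3 = 1.
1 is placed in row 5; hence r5c6 = 6.
Row 6 already has 1, which forces r6c3 = 4.
Cage h needs product 36, so r2c3 = 3.
3 is placed in row 2, which forces r2c4 = 5.
5 is placed in row 2, so r2c6 = 2.
5 is placed in column 4, leaving r3c4 = 3.
Cage n has product 120, which forces r4c1 = 6.
Row 4 now contains 6, so r4c3 = 5.
Column 6 already has 6; hence r4c6 = 1.
Cage n has product 120; hence r5c1 = 4.
Row 5 already has 4, so r5c4 = 2.
Row 5 now contains 2; hence r5c5 = 3.
Row 6 already has 4, so r6c1 = 5.
5 is placed in row 6, which forces r6c2 = 2.
Cage h has product 36, which forces r1c3 = 2.
Column 4 already has 2, leaving r1c4 = 6.
Column 6 already has 2, so r1c6 = 4.
Row 2 already has 2; hence r2c2 = 6.
Column 1 already has 4, leaving r3c1 = 2.
Cage j needs product 144, leaving r3c2 = 4.
Column 3 now contains 5; hence r3c3 = 6.
The 4 cells of cage g must have product 200, leaving r3c6 = 5.
Cage j has product 144; hence r4c2 = 3.
Column 4 already has 2, which forces r4c4 = 4.
Column 5 already has 3, so r4c5 = 2.
Row 5 now contains 2, so r5c2 = 5.
Completed grid: 3 1 2 6 5 4 / 1 6 3 5 4 2 / 2 4 6 3 1 5 / 6 3 5 4 2 1 / 4 5 1 2 3 6 / 5 2 4 1 6 3.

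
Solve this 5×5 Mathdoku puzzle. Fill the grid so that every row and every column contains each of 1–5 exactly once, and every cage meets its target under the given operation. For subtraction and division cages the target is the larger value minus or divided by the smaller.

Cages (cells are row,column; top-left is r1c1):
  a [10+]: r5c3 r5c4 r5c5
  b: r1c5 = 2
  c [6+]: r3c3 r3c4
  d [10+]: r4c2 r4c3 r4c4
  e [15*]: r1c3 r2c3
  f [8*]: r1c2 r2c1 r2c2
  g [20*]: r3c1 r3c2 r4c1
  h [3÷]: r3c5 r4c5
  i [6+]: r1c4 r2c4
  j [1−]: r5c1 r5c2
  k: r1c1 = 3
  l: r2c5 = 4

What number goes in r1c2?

K is a freebie, leaving r1c1 = 3.
Row 1 already has 3; hence r1c3 = 5.
Cage b is a single given cell; hence r1c5 = 2.
Column 3 now contains 5, so r2c3 = 3.
L is a freebie, so r2c5 = 4.
The 3 cells of cage f must have product 8; hence r1c2 = 4.
Row 1 now contains 4, so r1c4 = 1.
Cage i needs two cells with sum 6, which forces r2c4 = 5.
Cage d needs sum 10, leaving r4c2 = 5.
Cage a needs sum 10, leaving r5c5 = 5.
Cage g has product 20; hence r3c1 = 5.
The only place for 3 in row 3 is r3c5.
Column 5 already has 3; hence r4c5 = 1.
Row 4 already has 1; hence r4c3 = 2.
The 3 cells of cage d must have sum 10, which forces r4c4 = 3.
Column 3 already has 2, so r5c3 = 1.
3 is placed in column 4, leaving r5c4 = 4.
Cage g has product 20; hence r3c2 = 1.
Column 3 already has 2, which forces r3c3 = 4.
Column 4 now contains 4, leaving r3c4 = 2.
2 is placed in row 4, which forces r4c1 = 4.
4 is placed in row 5; hence r5c1 = 2.
Cage j's pair has difference 1, leaving r5c2 = 3.
2 is placed in column 1, so r2c1 = 1.
1 is placed in column 2, so r2c2 = 2.
Filled in: 3 4 5 1 2 / 1 2 3 5 4 / 5 1 4 2 3 / 4 5 2 3 1 / 2 3 1 4 5.

4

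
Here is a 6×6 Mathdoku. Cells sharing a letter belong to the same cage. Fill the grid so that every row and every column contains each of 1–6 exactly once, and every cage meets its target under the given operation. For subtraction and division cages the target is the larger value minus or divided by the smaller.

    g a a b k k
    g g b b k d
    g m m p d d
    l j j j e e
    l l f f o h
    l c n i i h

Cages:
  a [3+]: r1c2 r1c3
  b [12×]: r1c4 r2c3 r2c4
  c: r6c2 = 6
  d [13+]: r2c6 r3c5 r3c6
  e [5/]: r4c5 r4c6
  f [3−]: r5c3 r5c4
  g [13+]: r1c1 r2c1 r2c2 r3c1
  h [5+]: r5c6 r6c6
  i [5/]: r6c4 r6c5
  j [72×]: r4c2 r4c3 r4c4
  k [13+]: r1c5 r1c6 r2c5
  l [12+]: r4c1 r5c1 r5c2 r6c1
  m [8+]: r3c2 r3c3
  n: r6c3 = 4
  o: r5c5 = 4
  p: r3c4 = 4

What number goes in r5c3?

Cage p is a single given cell; hence r3c4 = 4.
O is a freebie, so r5c5 = 4.
C is a freebie, so r6c2 = 6.
Cage n is given, so r6c3 = 4.
Cage j has product 72, leaving r4c2 = 4.
Row 4 needs a 2, and only r4c1 is open for it.
Row 5 needs a 1, and only r5c2 is open for it.
1 is placed in column 2, leaving r1c2 = 2.
The two cells of cage a must have sum 3, leaving r1c3 = 1.
1 is placed in row 1; hence r1c4 = 6.
6 is placed in column 4, which forces r4c4 = 3.
The 4 cells of cage l must have sum 12; hence r5c1 = 6.
The 4 cells of cage l must have sum 12; hence r6c1 = 3.
3 is placed in row 6, which forces r6c6 = 2.
The 3 cells of cage k must have sum 13, leaving r1c5 = 3.
Cage g has sum 13, leaving r2c2 = 3.
Cage b needs product 12, leaving r2c3 = 2.
Cage b has product 12, so r2c4 = 1.
3 is placed in column 2; hence r3c2 = 5.
5 is placed in row 3; hence r3c3 = 3.
Row 4 now contains 3, which forces r4c3 = 6.
2 is placed in column 3, which forces r5c3 = 5.
5 is placed in row 5, which forces r5c4 = 2.
Column 6 now contains 2; hence r5c6 = 3.
Column 4 now contains 1; hence r6c4 = 5.
Row 6 now contains 5, so r6c5 = 1.
5 is placed in row 3, so r3c1 = 1.
1 is placed in row 3; hence r3c6 = 6.
Column 5 now contains 1, leaving r4c5 = 5.
Cage e's pair has quotient 5, which forces r4c6 = 1.
The 3 cells of cage k must have sum 13; hence r1c6 = 4.
Column 5 now contains 5, which forces r2c5 = 6.
Column 6 now contains 6, which forces r2c6 = 5.
6 is placed in row 3, so r3c5 = 2.
4 is placed in row 1, which forces r1c1 = 5.
5 is placed in row 2; hence r2c1 = 4.
Completed grid: 5 2 1 6 3 4 / 4 3 2 1 6 5 / 1 5 3 4 2 6 / 2 4 6 3 5 1 / 6 1 5 2 4 3 / 3 6 4 5 1 2.

5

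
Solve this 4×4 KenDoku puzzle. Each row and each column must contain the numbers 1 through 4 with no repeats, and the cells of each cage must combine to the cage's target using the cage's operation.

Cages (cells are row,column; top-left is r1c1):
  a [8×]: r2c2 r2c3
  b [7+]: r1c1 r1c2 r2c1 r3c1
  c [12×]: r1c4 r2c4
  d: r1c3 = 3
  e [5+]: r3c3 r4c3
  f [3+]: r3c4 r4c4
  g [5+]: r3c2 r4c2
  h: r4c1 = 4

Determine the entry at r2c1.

Cage b needs sum 7, leaving r1c2 = 1.
Cage d is given, leaving r1c3 = 3.
Row 1 now contains 3, which forces r1c4 = 4.
Column 4 now contains 4, leaving r2c4 = 3.
Cage h is given; hence r4c1 = 4.
Row 1 now contains 3; hence r1c1 = 2.
The 4 cells of cage b must have sum 7, which forces r2c1 = 1.
Cage b needs sum 7, leaving r3c1 = 3.
Row 3 now contains 3, leaving r3c2 = 2.
The two cells of cage e must have sum 5, which forces r3c3 = 4.
Row 3 now contains 2, which forces r3c4 = 1.
Column 2 now contains 2, which forces r4c2 = 3.
Cage e needs two cells with sum 5, leaving r4c3 = 1.
Column 4 already has 1, so r4c4 = 2.
Column 2 now contains 2; hence r2c2 = 4.
Column 3 already has 4, leaving r2c3 = 2.
Filled in: 2 1 3 4 / 1 4 2 3 / 3 2 4 1 / 4 3 1 2.

1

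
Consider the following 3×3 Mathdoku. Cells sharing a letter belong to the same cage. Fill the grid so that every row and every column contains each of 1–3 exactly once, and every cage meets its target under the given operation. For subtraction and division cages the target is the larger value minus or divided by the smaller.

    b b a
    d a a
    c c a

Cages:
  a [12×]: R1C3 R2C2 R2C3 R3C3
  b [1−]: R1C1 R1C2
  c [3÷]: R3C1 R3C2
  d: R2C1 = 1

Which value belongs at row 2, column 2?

2

Cage d is given, leaving R2C1 = 1.
The 4 cells of cage a must have product 12, which forces R2C2 = 2.
Row 2 now contains 1, leaving R2C3 = 3.
Column 1 now contains 1; hence R3C1 = 3.
Row 3 now contains 3, so R3C2 = 1.
1 is placed in row 3, which forces R3C3 = 2.
3 is placed in column 1; hence R1C1 = 2.
Column 2 now contains 1, which forces R1C2 = 3.
Column 3 already has 2; hence R1C3 = 1.
Completed grid: 2 3 1 / 1 2 3 / 3 1 2.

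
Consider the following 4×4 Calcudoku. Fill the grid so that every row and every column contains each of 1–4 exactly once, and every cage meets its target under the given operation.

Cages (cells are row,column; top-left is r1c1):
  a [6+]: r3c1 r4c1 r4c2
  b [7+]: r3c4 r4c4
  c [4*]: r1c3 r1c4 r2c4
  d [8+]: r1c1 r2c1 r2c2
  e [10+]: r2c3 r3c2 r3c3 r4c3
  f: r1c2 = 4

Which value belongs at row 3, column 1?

1

Cage f is given, so r1c2 = 4.
4 is placed in row 1; hence r1c4 = 1.
Column 4 now contains 1, so r2c4 = 2.
The 3 cells of cage d must have sum 8, so r1c1 = 3.
Row 1 already has 1, which forces r1c3 = 2.
Cage d has sum 8; hence r2c1 = 4.
The 3 cells of cage d must have sum 8, so r2c2 = 1.
Row 2 now contains 1, which forces r2c3 = 3.
Cage e needs sum 10, which forces r3c2 = 2.
Cage a needs sum 6, which forces r4c2 = 3.
Row 4 now contains 3, leaving r4c4 = 4.
Row 3 now contains 2; hence r3c1 = 1.
Cage e needs sum 10, so r3c3 = 4.
Column 4 already has 4, which forces r3c4 = 3.
The 3 cells of cage a must have sum 6, which forces r4c1 = 2.
4 is placed in row 4, so r4c3 = 1.
Filled in: 3 4 2 1 / 4 1 3 2 / 1 2 4 3 / 2 3 1 4.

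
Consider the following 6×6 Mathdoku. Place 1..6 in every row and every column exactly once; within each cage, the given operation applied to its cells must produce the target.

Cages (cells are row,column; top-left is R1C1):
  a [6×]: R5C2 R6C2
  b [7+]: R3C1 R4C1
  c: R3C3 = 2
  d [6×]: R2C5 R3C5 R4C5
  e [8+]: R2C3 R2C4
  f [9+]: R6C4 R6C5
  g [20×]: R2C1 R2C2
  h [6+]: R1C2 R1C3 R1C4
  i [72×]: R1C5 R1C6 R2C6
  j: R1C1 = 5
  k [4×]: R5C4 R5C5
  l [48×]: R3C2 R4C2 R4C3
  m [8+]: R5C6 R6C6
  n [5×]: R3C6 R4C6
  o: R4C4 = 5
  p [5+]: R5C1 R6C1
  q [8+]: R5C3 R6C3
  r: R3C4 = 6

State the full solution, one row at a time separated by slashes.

5 2 1 3 6 4 / 4 5 6 2 1 3 / 1 4 2 6 3 5 / 6 3 4 5 2 1 / 3 6 5 1 4 2 / 2 1 3 4 5 6

J is a freebie, which forces R1C1 = 5.
5 is placed in column 1, so R2C1 = 4.
Row 2 already has 4; hence R2C2 = 5.
Cage c is given; hence R3C3 = 2.
Cage r is a single given cell, leaving R3C4 = 6.
Cage o is given, leaving R4C4 = 5.
Row 4 now contains 5, which forces R4C6 = 1.
Cage e's pair has sum 8, which forces R2C3 = 6.
The two cells of cage e must have sum 8, which forces R2C4 = 2.
Row 2 now contains 6, so R2C6 = 3.
The two cells of cage b must have sum 7, which forces R3C1 = 1.
Row 3 already has 6, leaving R3C2 = 4.
Row 3 already has 1, leaving R3C5 = 3.
Column 6 already has 1, so R3C6 = 5.
Cage b needs two cells with sum 7, leaving R4C1 = 6.
Column 3 now contains 6; hence R4C3 = 4.
3 is placed in column 5, which forces R4C5 = 2.
Cage h needs sum 6, so R1C2 = 2.
3 is placed in row 2, leaving R2C5 = 1.
Row 4 now contains 2, leaving R4C2 = 3.
Column 5 already has 1, leaving R5C5 = 4.
Column 5 already has 4, so R1C5 = 6.
Cage i has product 72; hence R1C6 = 4.
Row 5 now contains 4, which forces R5C4 = 1.
Column 5 now contains 6, leaving R6C5 = 5.
The 3 cells of cage h must have sum 6, leaving R1C3 = 1.
Column 4 already has 1, which forces R1C4 = 3.
1 is placed in row 5, so R5C2 = 6.
Cage q's pair has sum 8; hence R5C3 = 5.
Row 5 already has 6, leaving R5C6 = 2.
Cage a's pair has product 6; hence R6C2 = 1.
5 is placed in row 6, leaving R6C3 = 3.
Cage f's pair has sum 9; hence R6C4 = 4.
2 is placed in column 6, which forces R6C6 = 6.
Row 5 already has 2, which forces R5C1 = 3.
3 is placed in row 6, so R6C1 = 2.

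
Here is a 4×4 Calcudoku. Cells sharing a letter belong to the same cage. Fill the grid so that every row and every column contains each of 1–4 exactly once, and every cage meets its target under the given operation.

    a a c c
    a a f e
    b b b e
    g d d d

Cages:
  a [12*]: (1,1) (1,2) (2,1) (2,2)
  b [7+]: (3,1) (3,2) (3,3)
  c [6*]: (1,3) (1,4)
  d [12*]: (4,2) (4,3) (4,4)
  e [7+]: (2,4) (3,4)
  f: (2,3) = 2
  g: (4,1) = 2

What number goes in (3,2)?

2

Cage f is given, so (2,3) = 2.
Cage g is a single given cell; hence (4,1) = 2.
2 is placed in column 3; hence (1,3) = 3.
Cage c's pair has product 6, so (1,4) = 2.
The 3 cells of cage b must have sum 7, leaving (3,2) = 2.
Row 2 needs a 4, and only (2,4) is open for it.
4 is placed in column 4, leaving (3,4) = 3.
Column 4 already has 3, leaving (4,4) = 1.
Cage d needs product 12; hence (4,2) = 3.
1 is placed in row 4, so (4,3) = 4.
The 4 cells of cage a must have product 12, leaving (1,1) = 1.
The 4 cells of cage a must have product 12; hence (1,2) = 4.
Cage a needs product 12, so (2,1) = 3.
3 is placed in column 2, leaving (2,2) = 1.
The 3 cells of cage b must have sum 7, leaving (3,1) = 4.
Column 3 already has 4, which forces (3,3) = 1.
Completed grid: 1 4 3 2 / 3 1 2 4 / 4 2 1 3 / 2 3 4 1.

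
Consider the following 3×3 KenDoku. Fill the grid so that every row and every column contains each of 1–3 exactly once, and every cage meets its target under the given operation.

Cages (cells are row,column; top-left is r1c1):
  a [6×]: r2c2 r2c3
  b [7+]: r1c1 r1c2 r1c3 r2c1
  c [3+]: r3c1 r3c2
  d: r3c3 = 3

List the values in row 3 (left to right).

2 1 3

Cage b needs sum 7, which forces r2c1 = 1.
Column 1 already has 1, which forces r3c1 = 2.
Row 3 already has 2, which forces r3c2 = 1.
Cage d is given, leaving r3c3 = 3.
Column 1 already has 2, so r1c1 = 3.
Cage b has sum 7, which forces r1c2 = 2.
Cage b needs sum 7, leaving r1c3 = 1.
Cage a's pair has product 6, so r2c2 = 3.
Column 3 now contains 3; hence r2c3 = 2.
Filled in: 3 2 1 / 1 3 2 / 2 1 3.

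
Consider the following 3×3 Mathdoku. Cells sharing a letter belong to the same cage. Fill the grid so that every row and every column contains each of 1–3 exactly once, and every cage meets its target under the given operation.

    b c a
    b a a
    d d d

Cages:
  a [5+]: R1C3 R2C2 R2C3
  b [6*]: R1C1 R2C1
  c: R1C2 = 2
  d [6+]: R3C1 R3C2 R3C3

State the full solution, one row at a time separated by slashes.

Cage c is given; hence R1C2 = 2.
2 is placed in row 1; hence R1C3 = 1.
Column 2 already has 2, leaving R2C2 = 1.
Column 3 already has 1, leaving R2C3 = 3.
Column 2 already has 1, leaving R3C2 = 3.
Column 3 now contains 3, so R3C3 = 2.
2 is placed in row 1, leaving R1C1 = 3.
Row 2 now contains 3, leaving R2C1 = 2.
Row 3 now contains 2, which forces R3C1 = 1.

3 2 1 / 2 1 3 / 1 3 2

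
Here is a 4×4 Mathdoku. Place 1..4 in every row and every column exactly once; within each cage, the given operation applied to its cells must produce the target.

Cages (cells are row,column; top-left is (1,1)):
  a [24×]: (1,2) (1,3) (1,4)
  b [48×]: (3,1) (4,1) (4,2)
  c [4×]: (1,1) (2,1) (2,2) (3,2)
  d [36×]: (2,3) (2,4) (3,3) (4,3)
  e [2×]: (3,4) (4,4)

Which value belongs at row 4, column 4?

Cage d needs product 36, leaving (2,4) = 3.
The 3 cells of cage b must have product 48, which forces (3,1) = 4.
Cage b needs product 48, which forces (4,1) = 3.
Cage b has product 48, which forces (4,2) = 4.
Row 4 already has 4, leaving (4,3) = 1.
1 is placed in row 4, so (4,4) = 2.
2 is placed in column 4; hence (1,4) = 4.
1 is placed in column 3, so (2,3) = 4.
1 is placed in column 3, so (3,3) = 3.
2 is placed in column 4, leaving (3,4) = 1.
Cage c has product 4, which forces (1,1) = 1.
Cage a has product 24, leaving (1,2) = 3.
Column 3 already has 3, so (1,3) = 2.
Cage c needs product 4, so (2,1) = 2.
The 4 cells of cage c must have product 4, which forces (2,2) = 1.
1 is placed in row 3, so (3,2) = 2.
Filled in: 1 3 2 4 / 2 1 4 3 / 4 2 3 1 / 3 4 1 2.

2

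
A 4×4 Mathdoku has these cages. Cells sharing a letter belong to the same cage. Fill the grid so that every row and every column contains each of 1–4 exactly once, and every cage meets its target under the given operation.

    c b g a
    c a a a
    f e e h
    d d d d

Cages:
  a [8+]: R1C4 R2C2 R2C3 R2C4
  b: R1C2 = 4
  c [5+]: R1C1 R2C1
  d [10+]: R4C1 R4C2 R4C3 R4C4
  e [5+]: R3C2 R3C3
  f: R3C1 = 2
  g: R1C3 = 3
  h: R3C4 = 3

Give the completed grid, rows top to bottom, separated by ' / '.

B is a freebie, so R1C2 = 4.
Cage g is a single given cell, which forces R1C3 = 3.
Cage f is a single given cell, which forces R3C1 = 2.
Cage h is given, which forces R3C4 = 3.
Column 1 already has 2, which forces R1C1 = 1.
Row 1 now contains 1, which forces R1C4 = 2.
The two cells of cage c must have sum 5, so R2C1 = 4.
4 is placed in row 2, so R2C4 = 1.
3 is placed in row 3, which forces R3C2 = 1.
Cage e's pair has sum 5, leaving R3C3 = 4.
4 is placed in column 1, which forces R4C1 = 3.
Row 4 already has 3; hence R4C2 = 2.
Row 4 now contains 2; hence R4C3 = 1.
Column 4 now contains 1, which forces R4C4 = 4.
Column 2 now contains 2, which forces R2C2 = 3.
1 is placed in row 2, so R2C3 = 2.

1 4 3 2 / 4 3 2 1 / 2 1 4 3 / 3 2 1 4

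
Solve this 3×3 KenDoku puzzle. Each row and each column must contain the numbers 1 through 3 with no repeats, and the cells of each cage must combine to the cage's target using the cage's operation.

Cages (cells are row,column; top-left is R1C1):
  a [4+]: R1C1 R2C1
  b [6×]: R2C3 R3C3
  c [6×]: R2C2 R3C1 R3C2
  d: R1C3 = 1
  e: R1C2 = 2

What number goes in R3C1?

2

E is a freebie, which forces R1C2 = 2.
Cage d is a single given cell, leaving R1C3 = 1.
Row 1 now contains 1, leaving R1C1 = 3.
Cage a needs two cells with sum 4, leaving R2C1 = 1.
Row 2 already has 1, so R2C2 = 3.
3 is placed in row 2, leaving R2C3 = 2.
Cage c has product 6; hence R3C1 = 2.
3 is placed in column 2, which forces R3C2 = 1.
Column 3 now contains 2, so R3C3 = 3.
The full grid is 3 2 1 / 1 3 2 / 2 1 3.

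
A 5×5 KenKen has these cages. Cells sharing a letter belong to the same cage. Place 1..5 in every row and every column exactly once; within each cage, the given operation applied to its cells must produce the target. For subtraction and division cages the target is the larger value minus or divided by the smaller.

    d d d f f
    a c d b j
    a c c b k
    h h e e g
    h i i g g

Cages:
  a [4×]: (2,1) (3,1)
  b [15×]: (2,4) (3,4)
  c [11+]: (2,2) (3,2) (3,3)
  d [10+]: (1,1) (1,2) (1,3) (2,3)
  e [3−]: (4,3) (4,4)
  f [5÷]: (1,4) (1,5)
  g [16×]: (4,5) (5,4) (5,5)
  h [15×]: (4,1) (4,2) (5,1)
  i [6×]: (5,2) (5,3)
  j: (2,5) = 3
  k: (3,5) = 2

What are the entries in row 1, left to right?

J is a freebie; hence (2,5) = 3.
K is a freebie, so (3,5) = 2.
2 is placed in column 5, so (4,5) = 4.
Column 5 now contains 4, so (5,5) = 1.
The two cells of cage f must have quotient 5, leaving (1,4) = 1.
Column 5 now contains 1; hence (1,5) = 5.
Row 2 already has 3; hence (2,4) = 5.
Cage b's pair has product 15, so (3,4) = 3.
Column 4 now contains 5; hence (4,4) = 2.
Cage g needs product 16; hence (5,4) = 4.
Cage c needs sum 11, which forces (2,2) = 2.
Cage d has sum 10, so (2,3) = 1.
2 is placed in row 4, which forces (4,3) = 5.
Column 2 now contains 2, which forces (5,2) = 3.
Row 5 now contains 3, so (5,3) = 2.
The 4 cells of cage d must have sum 10, which forces (1,1) = 2.
Column 2 already has 3, which forces (1,2) = 4.
Cage d needs sum 10, so (1,3) = 3.
Row 2 already has 1, which forces (2,1) = 4.
Cage a's pair has product 4; hence (3,1) = 1.
The 3 cells of cage c must have sum 11; hence (3,2) = 5.
Column 3 already has 5; hence (3,3) = 4.
Cage h has product 15, so (4,1) = 3.
Column 2 already has 3, leaving (4,2) = 1.
Row 5 now contains 3, so (5,1) = 5.
The full grid is 2 4 3 1 5 / 4 2 1 5 3 / 1 5 4 3 2 / 3 1 5 2 4 / 5 3 2 4 1.

2 4 3 1 5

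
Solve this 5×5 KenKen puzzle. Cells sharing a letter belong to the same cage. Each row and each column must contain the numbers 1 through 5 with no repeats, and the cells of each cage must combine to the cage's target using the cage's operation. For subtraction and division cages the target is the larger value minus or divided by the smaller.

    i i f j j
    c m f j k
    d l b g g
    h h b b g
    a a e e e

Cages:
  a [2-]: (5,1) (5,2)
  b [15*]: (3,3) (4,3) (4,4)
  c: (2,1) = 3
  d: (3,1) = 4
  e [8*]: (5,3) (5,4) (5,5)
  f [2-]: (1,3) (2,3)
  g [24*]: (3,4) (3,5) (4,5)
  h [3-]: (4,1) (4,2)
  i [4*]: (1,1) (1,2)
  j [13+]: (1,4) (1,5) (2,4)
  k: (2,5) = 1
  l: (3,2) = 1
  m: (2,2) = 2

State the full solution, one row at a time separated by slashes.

1 4 2 3 5 / 3 2 4 5 1 / 4 1 5 2 3 / 2 5 3 1 4 / 5 3 1 4 2

Cage c is given, so (2,1) = 3.
Cage m is a single given cell, which forces (2,2) = 2.
Cage k is a single given cell, which forces (2,5) = 1.
Cage d is a single given cell, so (3,1) = 4.
Cage l is a single given cell, so (3,2) = 1.
4 is placed in column 1, which forces (1,1) = 1.
1 is placed in column 2, leaving (1,2) = 4.
Row 1 already has 4, which forces (1,5) = 5.
Column 1 now contains 1, so (4,1) = 2.
Column 2 now contains 4, so (4,2) = 5.
Cage g has product 24, leaving (4,5) = 4.
Column 1 already has 2; hence (5,1) = 5.
Column 2 now contains 4; hence (5,2) = 3.
Column 5 now contains 4, which forces (5,5) = 2.
Row 1 now contains 5, which forces (1,4) = 3.
Cage j has sum 13, which forces (2,4) = 5.
Cage b needs product 15, leaving (3,3) = 5.
Cage g has product 24, so (3,4) = 2.
2 is placed in column 5, so (3,5) = 3.
3 is placed in column 4; hence (4,4) = 1.
1 is placed in column 4, so (5,4) = 4.
Row 1 now contains 3, leaving (1,3) = 2.
5 is placed in row 2, which forces (2,3) = 4.
Row 4 already has 1; hence (4,3) = 3.
4 is placed in row 5; hence (5,3) = 1.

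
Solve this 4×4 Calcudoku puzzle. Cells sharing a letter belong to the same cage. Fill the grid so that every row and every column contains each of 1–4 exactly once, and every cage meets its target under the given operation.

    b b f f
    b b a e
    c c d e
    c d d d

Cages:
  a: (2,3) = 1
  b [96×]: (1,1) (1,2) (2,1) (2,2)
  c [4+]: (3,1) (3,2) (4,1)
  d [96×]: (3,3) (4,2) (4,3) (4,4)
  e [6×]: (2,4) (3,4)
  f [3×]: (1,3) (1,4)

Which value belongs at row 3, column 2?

1

Cage a is a single given cell, leaving (2,3) = 1.
Cage c has sum 4; hence (3,1) = 2.
Cage c needs sum 4, which forces (3,2) = 1.
Cage d has product 96, so (3,3) = 4.
Row 3 already has 2, which forces (3,4) = 3.
The 3 cells of cage c must have sum 4, leaving (4,1) = 1.
Column 3 now contains 1; hence (1,3) = 3.
Column 4 now contains 3; hence (1,4) = 1.
Column 4 now contains 3, leaving (2,4) = 2.
3 is placed in column 3; hence (4,3) = 2.
Column 4 now contains 2, leaving (4,4) = 4.
Row 1 now contains 3, which forces (1,1) = 4.
Cage b needs product 96, which forces (1,2) = 2.
Cage b needs product 96; hence (2,1) = 3.
2 is placed in row 2, so (2,2) = 4.
4 is placed in row 4; hence (4,2) = 3.
The full grid is 4 2 3 1 / 3 4 1 2 / 2 1 4 3 / 1 3 2 4.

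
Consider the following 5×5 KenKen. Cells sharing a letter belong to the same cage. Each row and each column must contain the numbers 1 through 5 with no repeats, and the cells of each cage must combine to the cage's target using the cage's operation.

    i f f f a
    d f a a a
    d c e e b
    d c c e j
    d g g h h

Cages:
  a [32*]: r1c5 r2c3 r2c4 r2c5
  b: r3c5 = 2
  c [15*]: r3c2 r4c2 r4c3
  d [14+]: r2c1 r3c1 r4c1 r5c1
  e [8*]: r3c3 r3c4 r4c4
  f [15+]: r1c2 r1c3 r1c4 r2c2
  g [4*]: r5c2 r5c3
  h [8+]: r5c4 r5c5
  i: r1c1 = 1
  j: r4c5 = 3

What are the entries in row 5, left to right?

2 4 1 3 5

Cage i is a single given cell, which forces r1c1 = 1.
Cage a has product 32; hence r1c5 = 4.
Cage b is given, which forces r3c5 = 2.
J is a freebie, so r4c5 = 3.
Column 5 now contains 3, leaving r5c5 = 5.
Cage f needs sum 15; hence r2c2 = 5.
2 is placed in column 5, leaving r2c5 = 1.
The 3 cells of cage c must have product 15; hence r3c2 = 3.
Column 2 now contains 5, so r4c2 = 1.
Row 4 already has 1, so r4c3 = 5.
Cage e has product 8; hence r4c4 = 2.
1 is placed in column 2, leaving r5c2 = 4.
Row 5 now contains 4, which forces r5c3 = 1.
Row 5 now contains 5, which forces r5c4 = 3.
Column 2 now contains 3, so r1c2 = 2.
The 4 cells of cage f must have sum 15, leaving r1c3 = 3.
3 is placed in column 4, so r1c4 = 5.
The 4 cells of cage d must have sum 14; hence r2c1 = 3.
Cage a has product 32, so r2c3 = 2.
Column 4 already has 2, leaving r2c4 = 4.
Cage d needs sum 14, which forces r3c1 = 5.
Column 3 already has 1, leaving r3c3 = 4.
Cage e needs product 8; hence r3c4 = 1.
2 is placed in row 4; hence r4c1 = 4.
Row 5 now contains 3, which forces r5c1 = 2.
Completed grid: 1 2 3 5 4 / 3 5 2 4 1 / 5 3 4 1 2 / 4 1 5 2 3 / 2 4 1 3 5.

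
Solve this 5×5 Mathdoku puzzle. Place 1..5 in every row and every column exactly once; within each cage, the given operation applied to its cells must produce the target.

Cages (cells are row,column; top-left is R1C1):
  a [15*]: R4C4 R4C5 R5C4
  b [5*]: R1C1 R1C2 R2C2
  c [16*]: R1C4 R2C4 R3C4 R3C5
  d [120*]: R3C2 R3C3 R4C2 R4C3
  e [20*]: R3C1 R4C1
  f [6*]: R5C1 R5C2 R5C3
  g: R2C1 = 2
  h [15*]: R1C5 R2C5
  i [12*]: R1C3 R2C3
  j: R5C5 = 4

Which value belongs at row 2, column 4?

Cage b needs product 5, so R1C1 = 1.
The 3 cells of cage b must have product 5; hence R1C2 = 5.
Row 1 now contains 5, which forces R1C5 = 3.
Cage g is given, so R2C1 = 2.
Cage b has product 5, so R2C2 = 1.
Row 2 already has 1, so R2C4 = 4.
Column 5 now contains 3, leaving R2C5 = 5.
Column 4 now contains 4, leaving R3C4 = 1.
The 4 cells of cage c must have product 16, which forces R3C5 = 2.
Column 5 already has 5, leaving R4C5 = 1.
Column 1 now contains 2, so R5C1 = 3.
3 is placed in row 5, so R5C2 = 2.
2 is placed in row 5; hence R5C3 = 1.
3 is placed in row 5, which forces R5C4 = 5.
J is a freebie, which forces R5C5 = 4.
3 is placed in row 1, so R1C3 = 4.
Column 4 now contains 4, which forces R1C4 = 2.
4 is placed in row 2; hence R2C3 = 3.
Cage d has product 120; hence R3C3 = 5.
Cage d has product 120; hence R4C3 = 2.
Column 4 already has 5, which forces R4C4 = 3.
Row 3 already has 5, so R3C1 = 4.
Cage d needs product 120; hence R3C2 = 3.
The two cells of cage e must have product 20, leaving R4C1 = 5.
3 is placed in row 4; hence R4C2 = 4.
Filled in: 1 5 4 2 3 / 2 1 3 4 5 / 4 3 5 1 2 / 5 4 2 3 1 / 3 2 1 5 4.

4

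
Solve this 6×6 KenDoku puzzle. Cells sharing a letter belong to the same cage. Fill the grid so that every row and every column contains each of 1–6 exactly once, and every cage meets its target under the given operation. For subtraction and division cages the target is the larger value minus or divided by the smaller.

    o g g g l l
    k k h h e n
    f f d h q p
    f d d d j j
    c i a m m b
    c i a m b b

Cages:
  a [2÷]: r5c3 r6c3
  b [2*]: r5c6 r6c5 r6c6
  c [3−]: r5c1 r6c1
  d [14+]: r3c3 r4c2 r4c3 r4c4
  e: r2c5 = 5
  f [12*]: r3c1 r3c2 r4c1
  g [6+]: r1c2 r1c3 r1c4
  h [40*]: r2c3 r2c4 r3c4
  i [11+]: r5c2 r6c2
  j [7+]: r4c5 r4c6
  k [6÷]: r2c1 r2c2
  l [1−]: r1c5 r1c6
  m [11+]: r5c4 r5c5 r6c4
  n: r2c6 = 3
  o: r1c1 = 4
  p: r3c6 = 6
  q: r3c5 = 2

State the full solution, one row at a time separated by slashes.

O is a freebie, which forces r1c1 = 4.
Cage e is given, so r2c5 = 5.
Cage n is given, so r2c6 = 3.
Cage q is a single given cell, which forces r3c5 = 2.
P is a freebie, which forces r3c6 = 6.
The 3 cells of cage b must have product 2, which forces r5c6 = 1.
Cage b has product 2; hence r6c5 = 1.
Cage b has product 2, so r6c6 = 2.
The two cells of cage l must have difference 1; hence r1c5 = 6.
Column 6 already has 2; hence r1c6 = 5.
Cage f needs product 12, leaving r3c2 = 4.
Cage h needs product 40; hence r3c4 = 5.
Cage j's pair has sum 7, leaving r4c5 = 3.
The two cells of cage j must have sum 7, leaving r4c6 = 4.
Column 5 already has 3, which forces r5c5 = 4.
Cage f has product 12, which forces r3c1 = 3.
The 4 cells of cage d must have sum 14; hence r3c3 = 1.
Row 4 now contains 3; hence r4c1 = 1.
Cage m has sum 11, which forces r5c4 = 3.
The 3 cells of cage m must have sum 11, which forces r6c4 = 4.
Column 1 already has 1; hence r2c1 = 6.
Cage k needs two cells with quotient 6; hence r2c2 = 1.
Cage h has product 40, which forces r2c3 = 4.
Column 4 now contains 4; hence r2c4 = 2.
2 is placed in column 4, which forces r4c4 = 6.
Cage c needs two cells with difference 3, which forces r5c1 = 2.
Cage a's pair has quotient 2, so r5c3 = 6.
Cage c needs two cells with difference 3, so r6c1 = 5.
Row 6 now contains 5; hence r6c2 = 6.
Cage a needs two cells with quotient 2, which forces r6c3 = 3.
Cage g has sum 6, so r1c2 = 3.
3 is placed in column 3, which forces r1c3 = 2.
2 is placed in column 4, so r1c4 = 1.
Column 3 already has 2, which forces r4c3 = 5.
Row 5 already has 6, leaving r5c2 = 5.
Row 4 already has 5, leaving r4c2 = 2.

4 3 2 1 6 5 / 6 1 4 2 5 3 / 3 4 1 5 2 6 / 1 2 5 6 3 4 / 2 5 6 3 4 1 / 5 6 3 4 1 2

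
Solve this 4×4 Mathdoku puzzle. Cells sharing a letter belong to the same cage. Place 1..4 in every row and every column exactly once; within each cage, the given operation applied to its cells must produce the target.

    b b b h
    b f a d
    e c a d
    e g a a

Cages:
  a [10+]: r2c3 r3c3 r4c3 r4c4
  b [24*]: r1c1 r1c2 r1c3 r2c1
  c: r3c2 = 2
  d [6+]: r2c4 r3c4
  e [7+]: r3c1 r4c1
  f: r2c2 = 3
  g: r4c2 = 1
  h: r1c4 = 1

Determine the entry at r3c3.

1

H is a freebie, leaving r1c4 = 1.
F is a freebie; hence r2c2 = 3.
Cage c is a single given cell, which forces r3c2 = 2.
Row 3 now contains 2, leaving r3c4 = 4.
Cage g is a single given cell; hence r4c2 = 1.
2 is placed in column 2, which forces r1c2 = 4.
Cage b has product 24, which forces r2c1 = 1.
4 is placed in column 4, so r2c4 = 2.
Row 3 already has 4, leaving r3c1 = 3.
3 is placed in row 3; hence r3c3 = 1.
Cage e's pair has sum 7; hence r4c1 = 4.
Column 4 now contains 2, which forces r4c4 = 3.
Column 1 now contains 3, which forces r1c1 = 2.
Cage b has product 24, which forces r1c3 = 3.
Row 2 already has 2, leaving r2c3 = 4.
3 is placed in row 4; hence r4c3 = 2.
The full grid is 2 4 3 1 / 1 3 4 2 / 3 2 1 4 / 4 1 2 3.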